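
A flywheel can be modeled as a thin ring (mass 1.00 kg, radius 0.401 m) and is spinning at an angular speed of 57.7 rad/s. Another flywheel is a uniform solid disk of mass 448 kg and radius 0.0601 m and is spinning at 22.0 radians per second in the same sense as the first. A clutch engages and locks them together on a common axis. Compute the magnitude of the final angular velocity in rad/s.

No external torque acts about the common axis, so total angular momentum is conserved.
Moments of inertia: I_A = (1.00)(0.401)² = 0.1608 kg·m²; I_B = ½(448)(0.0601)² = 0.8091 kg·m².
Taking A's sense as positive: L = (0.1608)(57.7) + (0.8091)(22.0) = 27.08 kg·m²·rad/s.
Combined I = 0.1608 + 0.8091 = 0.9699 kg·m².
ω_f = L / I = 27.08 / 0.9699 = 27.92 rad/s.

|ω_f| ≈ 27.9 rad/s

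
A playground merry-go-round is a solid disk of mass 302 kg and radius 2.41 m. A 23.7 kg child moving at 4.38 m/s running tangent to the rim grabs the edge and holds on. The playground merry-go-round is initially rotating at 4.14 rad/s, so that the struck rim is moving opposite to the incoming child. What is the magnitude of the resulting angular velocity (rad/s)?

About the axle the impulsive forces during the collision are internal, so angular momentum about that axis is conserved.
I_p = ½(302)(2.41)² = 877.0 kg·m². Taking the sense of the child's angular momentum as positive, L_{child} = m v R = (23.7)(4.38)(2.41) = 250.2 kg·m²/s.
L_i = −I_p ω_p + m v R = −(877.0)(4.14) + 250.2 = -3381 kg·m²/s.
After sticking, I_f = I_p + m R² = 877.0 + (23.7)(2.41)² = 1015 kg·m².
ω_f = L_i / I_f = -3381 / 1015 = -3.332 rad/s.

|ω_f| ≈ 3.33 rad/s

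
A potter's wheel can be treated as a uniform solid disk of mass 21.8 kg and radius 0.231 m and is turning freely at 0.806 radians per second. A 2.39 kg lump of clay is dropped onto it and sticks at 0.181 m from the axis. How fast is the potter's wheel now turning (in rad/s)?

No external torque acts about the axis; L_before = L_after.
I_p = ½(21.8)(0.231)² = 0.5816 kg·m².
Added inertia Σmr² = (2.39)(0.181)² = 0.07830 kg·m²; I_f = 0.5816 + 0.07830 = 0.6599 kg·m².
ω_f = I_p ω_i / I_f = (0.5816)(0.806) / 0.6599 = 0.7104 rad/s.

ω_f ≈ 0.710 rad/s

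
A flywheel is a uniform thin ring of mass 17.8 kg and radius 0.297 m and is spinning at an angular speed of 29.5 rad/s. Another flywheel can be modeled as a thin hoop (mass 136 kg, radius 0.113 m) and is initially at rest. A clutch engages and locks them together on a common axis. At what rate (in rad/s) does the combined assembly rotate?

No external torque acts about the common axis, so total angular momentum is conserved.
Moments of inertia: I_A = (17.8)(0.297)² = 1.570 kg·m²; I_B = (136)(0.113)² = 1.737 kg·m².
Taking A's sense as positive: L = (1.570)(29.5) = 46.32 kg·m²·rad/s.
Combined I = 1.570 + 1.737 = 3.307 kg·m².
ω_f = L / I = 46.32 / 3.307 = 14.01 rad/s.

|ω_f| ≈ 14.0 rad/s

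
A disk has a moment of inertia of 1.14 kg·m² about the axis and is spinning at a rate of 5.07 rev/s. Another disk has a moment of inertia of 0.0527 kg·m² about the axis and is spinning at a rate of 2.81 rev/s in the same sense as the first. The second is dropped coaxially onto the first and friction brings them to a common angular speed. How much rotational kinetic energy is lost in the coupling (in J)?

The coupling torques are internal; angular momentum about the shared axis is conserved.
Taking A's sense as positive: L = (1.140)(5.07) + (0.05270)(2.81) = 5.928 kg·m²·rev/s.
Combined I = 1.140 + 0.05270 = 1.193 kg·m².
ω_f = L / I = 5.928 / 1.193 = 4.970 rev/s.
KE_i = ½ΣIω² = 586.6 J; KE_f = ½(1.193)(31.23)² = 581.6 J.

ΔKE lost ≈ 5.08 J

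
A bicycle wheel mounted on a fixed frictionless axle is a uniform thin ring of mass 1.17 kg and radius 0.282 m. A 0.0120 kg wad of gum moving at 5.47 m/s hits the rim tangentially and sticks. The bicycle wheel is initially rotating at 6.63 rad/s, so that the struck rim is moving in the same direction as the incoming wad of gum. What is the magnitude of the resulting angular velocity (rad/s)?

The axle reaction passes through the axle and exerts no torque about it; angular momentum about the axle is conserved through the impact.
I_p = (1.17)(0.282)² = 0.09304 kg·m². Taking the sense of the wad of gum's angular momentum as positive, L_{wad} = m v R = (0.0120)(5.47)(0.282) = 0.01851 kg·m²/s.
L_i = +I_p ω_p + m v R = +(0.09304)(6.63) + 0.01851 = 0.6354 kg·m²/s.
After sticking, I_f = I_p + m R² = 0.09304 + (0.0120)(0.282)² = 0.09400 kg·m².
ω_f = L_i / I_f = 0.6354 / 0.09400 = 6.760 rad/s.

|ω_f| ≈ 6.76 rad/s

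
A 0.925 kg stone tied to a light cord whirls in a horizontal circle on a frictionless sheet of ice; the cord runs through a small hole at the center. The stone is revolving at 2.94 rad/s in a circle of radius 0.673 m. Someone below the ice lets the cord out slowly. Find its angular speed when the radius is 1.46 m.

ω₂ ≈ 0.625 rad/s

No torque about the axis ⇒ m r₁² ω₁ = m r₂² ω₂.
ω₂ = ω₁ (r₁/r₂)² = (2.94)(0.673/1.46)² = 0.6247 rad/s.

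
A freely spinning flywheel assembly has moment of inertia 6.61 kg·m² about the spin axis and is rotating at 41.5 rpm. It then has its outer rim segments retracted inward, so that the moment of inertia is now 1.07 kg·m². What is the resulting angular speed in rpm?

ω₂ ≈ 256 rpm

Angular momentum about the spin axis is conserved since the torque about it is zero.
ω₂ = I₁ω₁ / I₂ = (6.610)(41.5 rpm) / (1.070) = 256.4 rpm.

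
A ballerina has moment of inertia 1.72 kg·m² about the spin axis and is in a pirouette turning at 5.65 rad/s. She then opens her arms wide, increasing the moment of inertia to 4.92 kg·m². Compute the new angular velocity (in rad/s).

ω₂ ≈ 1.98 rad/s

Angular momentum about the spin axis is conserved since the torque about it is zero.
ω₂ = I₁ω₁ / I₂ = (1.720)(5.65 rad/s) / (4.920) = 1.975 rad/s.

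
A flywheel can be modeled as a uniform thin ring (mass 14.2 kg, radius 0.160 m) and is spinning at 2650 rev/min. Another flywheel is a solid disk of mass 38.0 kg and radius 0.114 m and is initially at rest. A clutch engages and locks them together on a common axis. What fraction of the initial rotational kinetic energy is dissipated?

fraction ≈ 0.404

No external torque acts about the common axis, so total angular momentum is conserved.
Moments of inertia: I_A = (14.2)(0.160)² = 0.3635 kg·m²; I_B = ½(38.0)(0.114)² = 0.2469 kg·m².
Taking A's sense as positive: L = (0.3635)(2650) = 963.3 kg·m²·rpm.
Combined I = 0.3635 + 0.2469 = 0.6104 kg·m².
ω_f = L / I = 963.3 / 0.6104 = 1578 rpm.
KE_i = ½ΣIω² = 14000 J; KE_f = ½(0.6104)(165.3)² = 8335 J.
Fraction dissipated = (KE_i − KE_f)/KE_i = 0.4045.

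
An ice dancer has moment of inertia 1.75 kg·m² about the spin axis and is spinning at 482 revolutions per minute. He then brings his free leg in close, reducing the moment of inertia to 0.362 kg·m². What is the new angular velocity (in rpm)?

ω₂ ≈ 2330 rpm

No external torque acts about the spin axis, so angular momentum is conserved.
ω₂ = I₁ω₁ / I₂ = (1.750)(482 rpm) / (0.3620) = 2330 rpm.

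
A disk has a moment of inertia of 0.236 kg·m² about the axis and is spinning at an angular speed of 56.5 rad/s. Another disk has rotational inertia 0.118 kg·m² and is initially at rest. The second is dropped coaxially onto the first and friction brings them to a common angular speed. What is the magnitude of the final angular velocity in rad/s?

|ω_f| ≈ 37.7 rad/s

The coupling torques are internal; angular momentum about the shared axis is conserved.
Taking A's sense as positive: L = (0.2360)(56.5) = 13.33 kg·m²·rad/s.
Combined I = 0.2360 + 0.1180 = 0.3540 kg·m².
ω_f = L / I = 13.33 / 0.3540 = 37.67 rad/s.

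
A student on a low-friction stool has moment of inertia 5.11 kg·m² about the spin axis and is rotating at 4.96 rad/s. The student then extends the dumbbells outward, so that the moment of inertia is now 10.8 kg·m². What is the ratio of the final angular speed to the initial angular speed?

With no external torque about the axis, L is conserved: I₁ω₁ = I₂ω₂.
ω₂/ω₁ = I₁/I₂ = 5.110 / 10.80 = 0.4731.

ω₂/ω₁ ≈ 0.473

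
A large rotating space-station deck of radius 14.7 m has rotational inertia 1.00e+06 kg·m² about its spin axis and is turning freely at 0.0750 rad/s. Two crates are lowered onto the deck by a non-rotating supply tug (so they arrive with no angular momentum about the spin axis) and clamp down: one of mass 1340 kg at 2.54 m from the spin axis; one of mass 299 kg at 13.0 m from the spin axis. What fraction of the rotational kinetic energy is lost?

fraction ≈ 0.0559

The added mass arrives with no angular momentum about the spin axis, and any external torque about the spin axis is negligible, so the system's angular momentum is conserved.
Added inertia Σmr² = (1340)(2.54)² + (299)(13.0)² = 59180 kg·m²; I_f = 1.000e+06 + 59180 = 1.059e+06 kg·m².
ω_f = I_p ω_i / I_f = (1.000e+06)(0.0750) / 1.059e+06 = 0.07081 rad/s.
KE_i = ½(1.000e+06)(0.07500 rad/s)² = 2812 J; KE_f = ½(1.059e+06)(0.07081)² = 2655 J.
Fraction lost = 0.05587.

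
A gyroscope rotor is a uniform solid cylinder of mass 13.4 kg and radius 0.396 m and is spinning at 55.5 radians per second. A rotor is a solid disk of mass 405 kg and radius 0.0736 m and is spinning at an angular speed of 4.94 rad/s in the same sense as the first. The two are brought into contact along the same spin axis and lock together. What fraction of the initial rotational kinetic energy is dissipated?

fraction ≈ 0.420

No external torque acts about the common axis, so total angular momentum is conserved.
Moments of inertia: I_A = ½(13.4)(0.396)² = 1.051 kg·m²; I_B = ½(405)(0.0736)² = 1.097 kg·m².
Taking A's sense as positive: L = (1.051)(55.5) + (1.097)(4.94) = 63.73 kg·m²·rad/s.
Combined I = 1.051 + 1.097 = 2.148 kg·m².
ω_f = L / I = 63.73 / 2.148 = 29.68 rad/s.
KE_i = ½ΣIω² = 1632 J; KE_f = ½(2.148)(29.68)² = 945.6 J.
Fraction dissipated = (KE_i − KE_f)/KE_i = 0.4204.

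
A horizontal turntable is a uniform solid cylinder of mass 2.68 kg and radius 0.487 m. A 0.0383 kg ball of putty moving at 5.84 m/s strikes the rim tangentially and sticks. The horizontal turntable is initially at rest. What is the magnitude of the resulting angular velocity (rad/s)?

The axle reaction passes through the axle and exerts no torque about it; angular momentum about the axle is conserved through the impact.
I_p = ½(2.68)(0.487)² = 0.3178 kg·m². Taking the sense of the ball of putty's angular momentum as positive, L_{ball} = m v R = (0.0383)(5.84)(0.487) = 0.1089 kg·m²/s.
L_i = 0 + 0.1089 = 0.1089 kg·m²/s.
After sticking, I_f = I_p + m R² = 0.3178 + (0.0383)(0.487)² = 0.3269 kg·m².
ω_f = L_i / I_f = 0.1089 / 0.3269 = 0.3332 rad/s.

|ω_f| ≈ 0.333 rad/s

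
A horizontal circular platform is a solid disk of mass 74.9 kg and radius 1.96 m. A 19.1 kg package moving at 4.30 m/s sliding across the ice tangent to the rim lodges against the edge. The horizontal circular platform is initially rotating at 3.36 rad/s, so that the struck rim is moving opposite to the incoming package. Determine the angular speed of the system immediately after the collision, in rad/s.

About the central axle the impulsive forces during the collision are internal, so angular momentum about that axis is conserved.
I_p = ½(74.9)(1.96)² = 143.9 kg·m². Taking the sense of the package's angular momentum as positive, L_{package} = m v R = (19.1)(4.30)(1.96) = 161.0 kg·m²/s.
L_i = −I_p ω_p + m v R = −(143.9)(3.36) + 161.0 = -322.4 kg·m²/s.
After sticking, I_f = I_p + m R² = 143.9 + (19.1)(1.96)² = 217.2 kg·m².
ω_f = L_i / I_f = -322.4 / 217.2 = -1.484 rad/s.

|ω_f| ≈ 1.48 rad/s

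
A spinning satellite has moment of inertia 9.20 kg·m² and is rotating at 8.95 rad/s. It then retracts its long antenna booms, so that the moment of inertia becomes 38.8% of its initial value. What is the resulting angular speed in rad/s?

ω₂ ≈ 23.1 rad/s

With no external torque about the axis, L is conserved: I₁ω₁ = I₂ω₂.
I₂ = 0.388 × 9.20 = 3.570 kg·m².
ω₂ = I₁ω₁ / I₂ = (9.200)(8.95 rad/s) / (3.570) = 23.07 rad/s.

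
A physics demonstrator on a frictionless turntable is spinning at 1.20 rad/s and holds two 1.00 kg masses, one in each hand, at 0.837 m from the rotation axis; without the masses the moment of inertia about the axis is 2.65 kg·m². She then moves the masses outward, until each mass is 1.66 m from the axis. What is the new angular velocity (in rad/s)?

Angular momentum about the spin axis is conserved since the torque about it is zero.
I₁ = 2.65 + 2(1.00)(0.837)² = 4.051 kg·m²; I₂ = 2.65 + 2(1.00)(1.66)² = 8.161 kg·m².
ω₂ = I₁ω₁ / I₂ = (4.051)(1.20 rad/s) / (8.161) = 0.5957 rad/s.

ω₂ ≈ 0.596 rad/s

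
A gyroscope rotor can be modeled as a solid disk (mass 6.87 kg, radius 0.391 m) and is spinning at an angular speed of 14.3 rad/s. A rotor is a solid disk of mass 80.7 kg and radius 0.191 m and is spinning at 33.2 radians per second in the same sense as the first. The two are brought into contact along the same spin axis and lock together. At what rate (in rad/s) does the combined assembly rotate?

The coupling torques are internal; angular momentum about the shared axis is conserved.
Moments of inertia: I_A = ½(6.87)(0.391)² = 0.5251 kg·m²; I_B = ½(80.7)(0.191)² = 1.472 kg·m².
Taking A's sense as positive: L = (0.5251)(14.3) + (1.472)(33.2) = 56.38 kg·m²·rad/s.
Combined I = 0.5251 + 1.472 = 1.997 kg·m².
ω_f = L / I = 56.38 / 1.997 = 28.23 rad/s.

|ω_f| ≈ 28.2 rad/s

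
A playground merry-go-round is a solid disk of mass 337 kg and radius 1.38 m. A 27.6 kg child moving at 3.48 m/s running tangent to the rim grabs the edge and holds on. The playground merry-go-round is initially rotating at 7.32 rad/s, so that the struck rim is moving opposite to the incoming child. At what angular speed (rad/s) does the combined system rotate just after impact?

|ω_f| ≈ 5.93 rad/s

The axle reaction passes through the axle and exerts no torque about it; angular momentum about the axle is conserved through the impact.
I_p = ½(337)(1.38)² = 320.9 kg·m². Taking the sense of the child's angular momentum as positive, L_{child} = m v R = (27.6)(3.48)(1.38) = 132.5 kg·m²/s.
L_i = −I_p ω_p + m v R = −(320.9)(7.32) + 132.5 = -2216 kg·m²/s.
After sticking, I_f = I_p + m R² = 320.9 + (27.6)(1.38)² = 373.5 kg·m².
ω_f = L_i / I_f = -2216 / 373.5 = -5.935 rad/s.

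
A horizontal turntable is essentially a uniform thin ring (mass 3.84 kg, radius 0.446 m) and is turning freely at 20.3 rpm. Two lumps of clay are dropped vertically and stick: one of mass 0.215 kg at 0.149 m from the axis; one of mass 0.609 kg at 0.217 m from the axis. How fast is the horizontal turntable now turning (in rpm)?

ω_f ≈ 19.4 rpm

The added mass arrives with no angular momentum about the axis, and any external torque about the axis is negligible, so the system's angular momentum is conserved.
I_p = (3.84)(0.446)² = 0.7638 kg·m².
Added inertia Σmr² = (0.215)(0.149)² + (0.609)(0.217)² = 0.03345 kg·m²; I_f = 0.7638 + 0.03345 = 0.7973 kg·m².
ω_f = I_p ω_i / I_f = (0.7638)(20.3) / 0.7973 = 19.45 rpm.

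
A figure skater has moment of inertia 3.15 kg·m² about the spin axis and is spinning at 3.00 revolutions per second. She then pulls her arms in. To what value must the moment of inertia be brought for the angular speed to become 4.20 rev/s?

No external torque acts about the spin axis, so angular momentum is conserved.
I₂ = I₁ω₁ / ω₂ = (3.15)(3.00) / (4.20) = 2.250 kg·m².

I₂ ≈ 2.25 kg·m²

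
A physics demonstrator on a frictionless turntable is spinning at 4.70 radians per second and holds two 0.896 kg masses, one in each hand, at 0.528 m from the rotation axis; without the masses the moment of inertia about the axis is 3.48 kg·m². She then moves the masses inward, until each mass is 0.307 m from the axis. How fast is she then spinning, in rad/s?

ω₂ ≈ 5.13 rad/s

No external torque acts about the spin axis, so angular momentum is conserved.
I₁ = 3.48 + 2(0.896)(0.528)² = 3.980 kg·m²; I₂ = 3.48 + 2(0.896)(0.307)² = 3.649 kg·m².
ω₂ = I₁ω₁ / I₂ = (3.980)(4.70 rad/s) / (3.649) = 5.126 rad/s.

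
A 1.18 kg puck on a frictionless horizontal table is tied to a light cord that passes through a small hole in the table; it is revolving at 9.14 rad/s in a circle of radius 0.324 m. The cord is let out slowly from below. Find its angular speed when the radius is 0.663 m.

No torque about the axis ⇒ m r₁² ω₁ = m r₂² ω₂.
ω₂ = ω₁ (r₁/r₂)² = (9.14)(0.324/0.663)² = 2.183 rad/s.

ω₂ ≈ 2.18 rad/s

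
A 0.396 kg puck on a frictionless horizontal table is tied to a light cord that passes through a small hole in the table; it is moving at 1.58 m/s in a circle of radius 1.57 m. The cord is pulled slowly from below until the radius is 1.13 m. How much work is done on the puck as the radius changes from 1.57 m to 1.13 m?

The only horizontal force on the mass is along the cord (radial), so it exerts no torque about the hole and angular momentum m v r is conserved.
v₂ = v₁ r₁ / r₂ = (1.58)(1.57) / (1.13) = 2.195 m/s.
W = ΔKE = ½m(v₂² − v₁²) = 0.4599 J.

W ≈ 0.460 J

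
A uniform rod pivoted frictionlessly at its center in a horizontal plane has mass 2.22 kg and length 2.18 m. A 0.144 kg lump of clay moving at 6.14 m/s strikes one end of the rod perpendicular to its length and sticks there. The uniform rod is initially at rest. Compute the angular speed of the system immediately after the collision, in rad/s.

The axle reaction passes through the pivot and exerts no torque about it; angular momentum about the pivot is conserved through the impact.
I_p = (1/12)(2.22)(2.18)² = 0.8792 kg·m². Taking the sense of the lump of clay's angular momentum as positive, L_{lump} = m v R = (0.144)(6.14)(2.18/2) = 0.9637 kg·m²/s.
L_i = 0 + 0.9637 = 0.9637 kg·m²/s.
After sticking, I_f = I_p + m R² = 0.8792 + (0.144)(2.18/2)² = 1.050 kg·m².
ω_f = L_i / I_f = 0.9637 / 1.050 = 0.9176 rad/s.

|ω_f| ≈ 0.918 rad/s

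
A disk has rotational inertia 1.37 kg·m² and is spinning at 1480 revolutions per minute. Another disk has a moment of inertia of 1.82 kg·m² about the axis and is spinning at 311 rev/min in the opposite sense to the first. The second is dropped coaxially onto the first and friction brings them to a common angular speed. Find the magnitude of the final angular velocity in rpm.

|ω_f| ≈ 458 rpm

No external torque acts about the common axis, so total angular momentum is conserved.
Taking A's sense as positive: L = (1.370)(1480) − (1.820)(311) = 1462 kg·m²·rpm.
Combined I = 1.370 + 1.820 = 3.190 kg·m².
ω_f = L / I = 1462 / 3.190 = 458.2 rpm.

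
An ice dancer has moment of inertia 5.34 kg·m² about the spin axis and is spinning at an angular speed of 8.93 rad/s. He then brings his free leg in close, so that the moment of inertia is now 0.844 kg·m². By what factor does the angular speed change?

With no external torque about the axis, L is conserved: I₁ω₁ = I₂ω₂.
ω₂/ω₁ = I₁/I₂ = 5.340 / 0.8440 = 6.327.

ω₂/ω₁ ≈ 6.33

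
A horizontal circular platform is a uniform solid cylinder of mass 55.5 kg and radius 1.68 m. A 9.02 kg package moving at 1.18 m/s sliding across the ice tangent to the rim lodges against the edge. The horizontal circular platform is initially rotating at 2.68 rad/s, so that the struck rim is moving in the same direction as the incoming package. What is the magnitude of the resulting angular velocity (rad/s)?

|ω_f| ≈ 2.19 rad/s

The axle reaction passes through the central axle and exerts no torque about it; angular momentum about the central axle is conserved through the impact.
I_p = ½(55.5)(1.68)² = 78.32 kg·m². Taking the sense of the package's angular momentum as positive, L_{package} = m v R = (9.02)(1.18)(1.68) = 17.88 kg·m²/s.
L_i = +I_p ω_p + m v R = +(78.32)(2.68) + 17.88 = 227.8 kg·m²/s.
After sticking, I_f = I_p + m R² = 78.32 + (9.02)(1.68)² = 103.8 kg·m².
ω_f = L_i / I_f = 227.8 / 103.8 = 2.195 rad/s.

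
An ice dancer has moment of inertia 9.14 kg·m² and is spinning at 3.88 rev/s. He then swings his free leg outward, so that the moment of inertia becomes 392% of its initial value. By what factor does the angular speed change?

With no external torque about the axis, L is conserved: I₁ω₁ = I₂ω₂.
I₂ = 3.92 × 9.14 = 35.83 kg·m².
ω₂/ω₁ = I₁/I₂ = 9.140 / 35.83 = 0.2551.

ω₂/ω₁ ≈ 0.255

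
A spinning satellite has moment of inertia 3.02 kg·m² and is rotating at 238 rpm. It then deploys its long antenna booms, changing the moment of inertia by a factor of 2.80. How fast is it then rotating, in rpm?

No external torque acts about the spin axis, so angular momentum is conserved.
I₂ = 2.80 × 3.02 = 8.456 kg·m².
ω₂ = I₁ω₁ / I₂ = (3.020)(238 rpm) / (8.456) = 85.00 rpm.

ω₂ ≈ 85.0 rpm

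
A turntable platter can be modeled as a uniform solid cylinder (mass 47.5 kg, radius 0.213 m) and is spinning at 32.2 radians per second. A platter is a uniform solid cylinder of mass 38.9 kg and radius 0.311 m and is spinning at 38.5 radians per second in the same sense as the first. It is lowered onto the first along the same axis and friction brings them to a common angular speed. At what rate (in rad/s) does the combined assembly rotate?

|ω_f| ≈ 36.2 rad/s

No external torque acts about the common axis, so total angular momentum is conserved.
Moments of inertia: I_A = ½(47.5)(0.213)² = 1.078 kg·m²; I_B = ½(38.9)(0.311)² = 1.881 kg·m².
Taking A's sense as positive: L = (1.078)(32.2) + (1.881)(38.5) = 107.1 kg·m²·rad/s.
Combined I = 1.078 + 1.881 = 2.959 kg·m².
ω_f = L / I = 107.1 / 2.959 = 36.21 rad/s.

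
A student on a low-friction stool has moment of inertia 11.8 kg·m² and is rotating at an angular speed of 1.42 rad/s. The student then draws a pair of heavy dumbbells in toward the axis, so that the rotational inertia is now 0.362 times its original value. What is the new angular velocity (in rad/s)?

ω₂ ≈ 3.92 rad/s

No external torque acts about the spin axis, so angular momentum is conserved.
I₂ = 0.362 × 11.8 = 4.272 kg·m².
ω₂ = I₁ω₁ / I₂ = (11.80)(1.42 rad/s) / (4.272) = 3.923 rad/s.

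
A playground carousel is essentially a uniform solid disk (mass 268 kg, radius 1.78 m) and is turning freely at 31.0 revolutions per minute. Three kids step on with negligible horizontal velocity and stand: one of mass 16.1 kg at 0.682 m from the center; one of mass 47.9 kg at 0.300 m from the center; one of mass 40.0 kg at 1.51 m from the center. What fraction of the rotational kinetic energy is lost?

fraction ≈ 0.195

The added mass arrives with no angular momentum about the center, and any external torque about the center is negligible, so the system's angular momentum is conserved.
I_p = ½(268)(1.78)² = 424.6 kg·m².
Added inertia Σmr² = (16.1)(0.682)² + (47.9)(0.300)² + (40.0)(1.51)² = 103.0 kg·m²; I_f = 424.6 + 103.0 = 527.6 kg·m².
ω_f = I_p ω_i / I_f = (424.6)(31.0) / 527.6 = 24.95 rpm.
KE_i = ½(424.6)(3.246 rad/s)² = 2237 J; KE_f = ½(527.6)(2.612)² = 1800 J.
Fraction lost = 0.1952.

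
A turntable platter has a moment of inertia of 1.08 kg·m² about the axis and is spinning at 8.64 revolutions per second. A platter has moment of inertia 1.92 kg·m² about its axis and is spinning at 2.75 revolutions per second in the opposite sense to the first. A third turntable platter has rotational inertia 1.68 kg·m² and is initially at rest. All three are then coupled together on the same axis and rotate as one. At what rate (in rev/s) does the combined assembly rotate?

No external torque acts about the common axis, so total angular momentum is conserved.
Taking A's sense as positive: L = (1.080)(8.64) − (1.920)(2.75) = 4.051 kg·m²·rev/s.
Combined I = 1.080 + 1.920 + 1.680 = 4.680 kg·m².
ω_f = L / I = 4.051 / 4.680 = 0.8656 rev/s.

|ω_f| ≈ 0.866 rev/s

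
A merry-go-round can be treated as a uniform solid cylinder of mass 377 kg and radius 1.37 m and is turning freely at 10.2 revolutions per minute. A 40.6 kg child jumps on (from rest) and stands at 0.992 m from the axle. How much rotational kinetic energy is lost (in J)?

The added mass arrives with no angular momentum about the axle, and any external torque about the axle is negligible, so the system's angular momentum is conserved.
I_p = ½(377)(1.37)² = 353.8 kg·m².
Added inertia Σmr² = (40.6)(0.992)² = 39.95 kg·m²; I_f = 353.8 + 39.95 = 393.7 kg·m².
ω_f = I_p ω_i / I_f = (353.8)(10.2) / 393.7 = 9.165 rpm.
KE_i = ½(353.8)(1.068 rad/s)² = 201.8 J; KE_f = ½(393.7)(0.9598)² = 181.3 J.

energy lost ≈ 20.5 J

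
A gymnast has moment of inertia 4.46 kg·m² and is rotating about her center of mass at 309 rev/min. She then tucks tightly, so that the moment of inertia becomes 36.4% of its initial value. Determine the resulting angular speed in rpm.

ω₂ ≈ 849 rpm

Angular momentum about the spin axis is conserved since the torque about it is zero.
I₂ = 0.364 × 4.46 = 1.623 kg·m².
ω₂ = I₁ω₁ / I₂ = (4.460)(309 rpm) / (1.623) = 848.9 rpm.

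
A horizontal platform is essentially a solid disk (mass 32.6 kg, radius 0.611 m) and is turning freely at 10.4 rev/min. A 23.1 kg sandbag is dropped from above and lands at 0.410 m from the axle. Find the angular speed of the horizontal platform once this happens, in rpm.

No external torque acts about the axle; L_before = L_after.
I_p = ½(32.6)(0.611)² = 6.085 kg·m².
Added inertia Σmr² = (23.1)(0.410)² = 3.883 kg·m²; I_f = 6.085 + 3.883 = 9.968 kg·m².
ω_f = I_p ω_i / I_f = (6.085)(10.4) / 9.968 = 6.349 rpm.

ω_f ≈ 6.35 rpm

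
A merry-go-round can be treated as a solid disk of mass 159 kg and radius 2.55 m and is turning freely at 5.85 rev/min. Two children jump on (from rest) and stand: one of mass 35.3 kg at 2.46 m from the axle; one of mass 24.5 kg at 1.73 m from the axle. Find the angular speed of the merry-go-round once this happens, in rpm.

No external torque acts about the axle; L_before = L_after.
I_p = ½(159)(2.55)² = 516.9 kg·m².
Added inertia Σmr² = (35.3)(2.46)² + (24.5)(1.73)² = 286.9 kg·m²; I_f = 516.9 + 286.9 = 803.9 kg·m².
ω_f = I_p ω_i / I_f = (516.9)(5.85) / 803.9 = 3.762 rpm.

ω_f ≈ 3.76 rpm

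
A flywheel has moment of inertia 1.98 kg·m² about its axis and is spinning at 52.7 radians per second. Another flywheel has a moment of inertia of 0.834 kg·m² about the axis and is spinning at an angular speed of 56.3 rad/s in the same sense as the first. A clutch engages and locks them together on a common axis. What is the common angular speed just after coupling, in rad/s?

No external torque acts about the common axis, so total angular momentum is conserved.
Taking A's sense as positive: L = (1.980)(52.7) + (0.8340)(56.3) = 151.3 kg·m²·rad/s.
Combined I = 1.980 + 0.8340 = 2.814 kg·m².
ω_f = L / I = 151.3 / 2.814 = 53.77 rad/s.

|ω_f| ≈ 53.8 rad/s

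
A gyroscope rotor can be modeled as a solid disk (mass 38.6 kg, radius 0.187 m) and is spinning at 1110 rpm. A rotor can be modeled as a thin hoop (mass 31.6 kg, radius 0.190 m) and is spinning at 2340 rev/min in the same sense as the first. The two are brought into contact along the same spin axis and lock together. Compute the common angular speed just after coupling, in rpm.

|ω_f| ≈ 1880 rpm

The coupling torques are internal; angular momentum about the shared axis is conserved.
Moments of inertia: I_A = ½(38.6)(0.187)² = 0.6749 kg·m²; I_B = (31.6)(0.190)² = 1.141 kg·m².
Taking A's sense as positive: L = (0.6749)(1110) + (1.141)(2340) = 3419 kg·m²·rpm.
Combined I = 0.6749 + 1.141 = 1.816 kg·m².
ω_f = L / I = 3419 / 1.816 = 1883 rpm.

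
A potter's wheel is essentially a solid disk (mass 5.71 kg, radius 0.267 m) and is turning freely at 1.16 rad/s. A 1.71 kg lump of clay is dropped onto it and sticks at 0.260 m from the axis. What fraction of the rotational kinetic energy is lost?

No external torque acts about the axis; L_before = L_after.
I_p = ½(5.71)(0.267)² = 0.2035 kg·m².
Added inertia Σmr² = (1.71)(0.260)² = 0.1156 kg·m²; I_f = 0.2035 + 0.1156 = 0.3191 kg·m².
ω_f = I_p ω_i / I_f = (0.2035)(1.16) / 0.3191 = 0.7398 rad/s.
KE_i = ½(0.2035)(1.160 rad/s)² = 0.1369 J; KE_f = ½(0.3191)(0.7398)² = 0.08733 J.
Fraction lost = 0.3622.

fraction ≈ 0.362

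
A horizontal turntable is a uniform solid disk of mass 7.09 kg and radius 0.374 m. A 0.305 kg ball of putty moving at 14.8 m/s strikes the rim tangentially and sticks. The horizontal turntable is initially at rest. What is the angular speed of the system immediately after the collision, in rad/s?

|ω_f| ≈ 3.13 rad/s

About the axle the impulsive forces during the collision are internal, so angular momentum about that axis is conserved.
I_p = ½(7.09)(0.374)² = 0.4959 kg·m². Taking the sense of the ball of putty's angular momentum as positive, L_{ball} = m v R = (0.305)(14.8)(0.374) = 1.688 kg·m²/s.
L_i = 0 + 1.688 = 1.688 kg·m²/s.
After sticking, I_f = I_p + m R² = 0.4959 + (0.305)(0.374)² = 0.5385 kg·m².
ω_f = L_i / I_f = 1.688 / 0.5385 = 3.135 rad/s.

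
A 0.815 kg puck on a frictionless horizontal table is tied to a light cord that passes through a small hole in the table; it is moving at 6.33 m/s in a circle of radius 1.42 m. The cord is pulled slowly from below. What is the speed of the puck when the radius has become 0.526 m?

v₂ ≈ 17.1 m/s

The only horizontal force on the mass is along the cord (radial), so it exerts no torque about the hole and angular momentum m v r is conserved.
v₂ = v₁ r₁ / r₂ = (6.33)(1.42) / (0.526) = 17.09 m/s.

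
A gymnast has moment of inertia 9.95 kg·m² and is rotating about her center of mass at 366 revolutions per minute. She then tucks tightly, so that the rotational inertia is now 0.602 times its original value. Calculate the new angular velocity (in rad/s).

No external torque acts about the spin axis, so angular momentum is conserved.
I₂ = 0.602 × 9.95 = 5.990 kg·m².
ω₂ = I₁ω₁ / I₂ = (9.950)(366 rpm) / (5.990) = 608.0 rpm = 63.67 rad/s.

ω₂ ≈ 63.7 rad/s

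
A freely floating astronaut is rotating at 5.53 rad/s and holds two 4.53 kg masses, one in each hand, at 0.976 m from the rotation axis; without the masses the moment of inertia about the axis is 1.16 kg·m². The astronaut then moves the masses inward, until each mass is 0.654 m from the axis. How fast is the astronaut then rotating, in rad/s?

With no external torque about the axis, L is conserved: I₁ω₁ = I₂ω₂.
I₁ = 1.16 + 2(4.53)(0.976)² = 9.790 kg·m²; I₂ = 1.16 + 2(4.53)(0.654)² = 5.035 kg·m².
ω₂ = I₁ω₁ / I₂ = (9.790)(5.53 rad/s) / (5.035) = 10.75 rad/s.

ω₂ ≈ 10.8 rad/s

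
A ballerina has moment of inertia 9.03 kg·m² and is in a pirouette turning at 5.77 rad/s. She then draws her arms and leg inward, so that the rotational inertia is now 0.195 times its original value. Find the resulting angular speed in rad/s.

Angular momentum about the spin axis is conserved since the torque about it is zero.
I₂ = 0.195 × 9.03 = 1.761 kg·m².
ω₂ = I₁ω₁ / I₂ = (9.030)(5.77 rad/s) / (1.761) = 29.59 rad/s.

ω₂ ≈ 29.6 rad/s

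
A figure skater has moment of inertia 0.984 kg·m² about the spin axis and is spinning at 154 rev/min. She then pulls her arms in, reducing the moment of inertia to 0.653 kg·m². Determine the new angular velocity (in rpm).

ω₂ ≈ 232 rpm

No external torque acts about the spin axis, so angular momentum is conserved.
ω₂ = I₁ω₁ / I₂ = (0.9840)(154 rpm) / (0.6530) = 232.1 rpm.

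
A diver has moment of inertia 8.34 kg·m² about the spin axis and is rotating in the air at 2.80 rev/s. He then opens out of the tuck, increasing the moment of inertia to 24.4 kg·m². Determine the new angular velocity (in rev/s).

With no external torque about the axis, L is conserved: I₁ω₁ = I₂ω₂.
ω₂ = I₁ω₁ / I₂ = (8.340)(2.80 rev/s) / (24.40) = 0.9570 rev/s.

ω₂ ≈ 0.957 rev/s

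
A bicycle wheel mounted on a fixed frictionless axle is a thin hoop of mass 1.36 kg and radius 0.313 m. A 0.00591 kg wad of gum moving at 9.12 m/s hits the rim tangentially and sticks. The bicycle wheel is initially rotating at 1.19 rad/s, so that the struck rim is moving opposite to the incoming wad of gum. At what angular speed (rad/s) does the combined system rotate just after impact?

About the axle the impulsive forces during the collision are internal, so angular momentum about that axis is conserved.
I_p = (1.36)(0.313)² = 0.1332 kg·m². Taking the sense of the wad of gum's angular momentum as positive, L_{wad} = m v R = (0.00591)(9.12)(0.313) = 0.01687 kg·m²/s.
L_i = −I_p ω_p + m v R = −(0.1332)(1.19) + 0.01687 = -0.1417 kg·m²/s.
After sticking, I_f = I_p + m R² = 0.1332 + (0.00591)(0.313)² = 0.1338 kg·m².
ω_f = L_i / I_f = -0.1417 / 0.1338 = -1.059 rad/s.

|ω_f| ≈ 1.06 rad/s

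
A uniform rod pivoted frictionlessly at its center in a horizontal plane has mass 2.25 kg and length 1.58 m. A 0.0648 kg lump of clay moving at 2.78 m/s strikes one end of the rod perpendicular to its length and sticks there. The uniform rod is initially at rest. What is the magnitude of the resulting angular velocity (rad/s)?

|ω_f| ≈ 0.280 rad/s

About the pivot the impulsive forces during the collision are internal, so angular momentum about that axis is conserved.
I_p = (1/12)(2.25)(1.58)² = 0.4681 kg·m². Taking the sense of the lump of clay's angular momentum as positive, L_{lump} = m v R = (0.0648)(2.78)(1.58/2) = 0.1423 kg·m²/s.
L_i = 0 + 0.1423 = 0.1423 kg·m²/s.
After sticking, I_f = I_p + m R² = 0.4681 + (0.0648)(1.58/2)² = 0.5085 kg·m².
ω_f = L_i / I_f = 0.1423 / 0.5085 = 0.2799 rad/s.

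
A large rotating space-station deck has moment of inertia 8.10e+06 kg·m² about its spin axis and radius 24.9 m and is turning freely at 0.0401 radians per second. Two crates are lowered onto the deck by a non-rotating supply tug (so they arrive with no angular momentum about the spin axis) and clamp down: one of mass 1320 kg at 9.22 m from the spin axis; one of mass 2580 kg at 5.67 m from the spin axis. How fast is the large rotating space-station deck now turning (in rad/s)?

No external torque acts about the spin axis; L_before = L_after.
Added inertia Σmr² = (1320)(9.22)² + (2580)(5.67)² = 1.952e+05 kg·m²; I_f = 8.100e+06 + 1.952e+05 = 8.295e+06 kg·m².
ω_f = I_p ω_i / I_f = (8.100e+06)(0.0401) / 8.295e+06 = 0.03916 rad/s.

ω_f ≈ 0.0392 rad/s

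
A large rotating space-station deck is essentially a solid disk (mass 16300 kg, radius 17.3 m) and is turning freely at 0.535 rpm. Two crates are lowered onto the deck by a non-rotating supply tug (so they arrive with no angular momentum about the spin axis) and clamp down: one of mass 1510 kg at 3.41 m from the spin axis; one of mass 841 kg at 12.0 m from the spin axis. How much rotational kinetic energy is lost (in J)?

The added mass arrives with no angular momentum about the spin axis, and any external torque about the spin axis is negligible, so the system's angular momentum is conserved.
I_p = ½(16300)(17.3)² = 2.439e+06 kg·m².
Added inertia Σmr² = (1510)(3.41)² + (841)(12.0)² = 1.387e+05 kg·m²; I_f = 2.439e+06 + 1.387e+05 = 2.578e+06 kg·m².
ω_f = I_p ω_i / I_f = (2.439e+06)(0.535) / 2.578e+06 = 0.5062 rpm.
KE_i = ½(2.439e+06)(0.05603 rad/s)² = 3828 J; KE_f = ½(2.578e+06)(0.05301)² = 3622 J.

energy lost ≈ 206 J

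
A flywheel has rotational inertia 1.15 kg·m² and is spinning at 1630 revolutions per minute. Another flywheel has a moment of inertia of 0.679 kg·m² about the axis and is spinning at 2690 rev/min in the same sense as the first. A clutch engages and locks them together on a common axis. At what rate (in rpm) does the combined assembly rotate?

No external torque acts about the common axis, so total angular momentum is conserved.
Taking A's sense as positive: L = (1.150)(1630) + (0.6790)(2690) = 3701 kg·m²·rpm.
Combined I = 1.150 + 0.6790 = 1.829 kg·m².
ω_f = L / I = 3701 / 1.829 = 2024 rpm.

|ω_f| ≈ 2020 rpm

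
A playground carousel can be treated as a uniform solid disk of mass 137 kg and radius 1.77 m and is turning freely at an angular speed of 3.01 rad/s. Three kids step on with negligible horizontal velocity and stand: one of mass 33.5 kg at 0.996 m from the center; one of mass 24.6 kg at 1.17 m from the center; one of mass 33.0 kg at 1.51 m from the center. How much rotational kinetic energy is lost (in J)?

The added mass arrives with no angular momentum about the center, and any external torque about the center is negligible, so the system's angular momentum is conserved.
I_p = ½(137)(1.77)² = 214.6 kg·m².
Added inertia Σmr² = (33.5)(0.996)² + (24.6)(1.17)² + (33.0)(1.51)² = 142.2 kg·m²; I_f = 214.6 + 142.2 = 356.8 kg·m².
ω_f = I_p ω_i / I_f = (214.6)(3.01) / 356.8 = 1.811 rad/s.
KE_i = ½(214.6)(3.010 rad/s)² = 972.2 J; KE_f = ½(356.8)(1.811)² = 584.8 J.

energy lost ≈ 387 J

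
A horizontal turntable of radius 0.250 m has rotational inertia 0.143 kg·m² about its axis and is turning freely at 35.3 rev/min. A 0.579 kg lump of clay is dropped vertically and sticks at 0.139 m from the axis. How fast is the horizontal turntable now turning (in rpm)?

The added mass arrives with no angular momentum about the axis, and any external torque about the axis is negligible, so the system's angular momentum is conserved.
Added inertia Σmr² = (0.579)(0.139)² = 0.01119 kg·m²; I_f = 0.1430 + 0.01119 = 0.1542 kg·m².
ω_f = I_p ω_i / I_f = (0.1430)(35.3) / 0.1542 = 32.74 rpm.

ω_f ≈ 32.7 rpm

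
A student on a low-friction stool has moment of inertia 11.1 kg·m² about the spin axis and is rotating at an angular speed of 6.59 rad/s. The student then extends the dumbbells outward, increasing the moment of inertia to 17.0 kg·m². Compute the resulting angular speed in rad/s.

No external torque acts about the spin axis, so angular momentum is conserved.
ω₂ = I₁ω₁ / I₂ = (11.10)(6.59 rad/s) / (17.00) = 4.303 rad/s.

ω₂ ≈ 4.30 rad/s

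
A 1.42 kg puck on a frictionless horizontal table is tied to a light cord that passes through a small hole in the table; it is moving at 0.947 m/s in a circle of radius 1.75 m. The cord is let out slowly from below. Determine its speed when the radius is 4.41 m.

v₂ ≈ 0.376 m/s

The only horizontal force on the mass is along the cord (radial), so it exerts no torque about the hole and angular momentum m v r is conserved.
v₂ = v₁ r₁ / r₂ = (0.947)(1.75) / (4.41) = 0.3758 m/s.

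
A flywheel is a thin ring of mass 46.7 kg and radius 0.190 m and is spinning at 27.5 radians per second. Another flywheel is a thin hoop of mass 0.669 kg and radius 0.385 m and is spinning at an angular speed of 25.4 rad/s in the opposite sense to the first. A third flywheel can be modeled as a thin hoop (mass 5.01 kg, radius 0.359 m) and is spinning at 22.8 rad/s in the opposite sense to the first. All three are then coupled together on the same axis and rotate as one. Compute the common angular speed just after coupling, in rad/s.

No external torque acts about the common axis, so total angular momentum is conserved.
Moments of inertia: I_A = (46.7)(0.190)² = 1.686 kg·m²; I_B = (0.669)(0.385)² = 0.09916 kg·m²; I_C = (5.01)(0.359)² = 0.6457 kg·m².
Taking A's sense as positive: L = (1.686)(27.5) − (0.09916)(25.4) − (0.6457)(22.8) = 29.12 kg·m²·rad/s.
Combined I = 1.686 + 0.09916 + 0.6457 = 2.431 kg·m².
ω_f = L / I = 29.12 / 2.431 = 11.98 rad/s.

|ω_f| ≈ 12.0 rad/s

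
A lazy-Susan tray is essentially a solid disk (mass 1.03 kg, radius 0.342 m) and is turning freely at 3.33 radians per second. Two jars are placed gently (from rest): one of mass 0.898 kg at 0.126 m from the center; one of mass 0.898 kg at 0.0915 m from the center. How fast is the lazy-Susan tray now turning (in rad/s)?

ω_f ≈ 2.45 rad/s

The added mass arrives with no angular momentum about the center, and any external torque about the center is negligible, so the system's angular momentum is conserved.
I_p = ½(1.03)(0.342)² = 0.06024 kg·m².
Added inertia Σmr² = (0.898)(0.126)² + (0.898)(0.0915)² = 0.02177 kg·m²; I_f = 0.06024 + 0.02177 = 0.08201 kg·m².
ω_f = I_p ω_i / I_f = (0.06024)(3.33) / 0.08201 = 2.446 rad/s.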